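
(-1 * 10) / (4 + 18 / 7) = -35 / 23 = -1.52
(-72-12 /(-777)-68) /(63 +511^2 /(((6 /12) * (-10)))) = 90640 /33774377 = 0.00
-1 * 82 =-82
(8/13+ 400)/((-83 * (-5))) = 5208/5395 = 0.97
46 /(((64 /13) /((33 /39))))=253 /32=7.91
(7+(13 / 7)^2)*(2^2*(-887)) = -1816576 / 49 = -37072.98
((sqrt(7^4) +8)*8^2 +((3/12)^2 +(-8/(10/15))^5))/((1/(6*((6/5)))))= -35306487/20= -1765324.35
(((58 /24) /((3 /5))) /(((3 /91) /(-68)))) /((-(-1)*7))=-1186.85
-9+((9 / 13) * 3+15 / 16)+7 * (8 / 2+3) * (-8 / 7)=-61.99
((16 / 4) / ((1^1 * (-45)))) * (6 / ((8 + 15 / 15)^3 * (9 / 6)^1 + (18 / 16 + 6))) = -64 / 132075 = -0.00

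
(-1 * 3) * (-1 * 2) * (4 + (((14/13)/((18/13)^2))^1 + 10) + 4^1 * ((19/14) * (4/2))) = 28825/189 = 152.51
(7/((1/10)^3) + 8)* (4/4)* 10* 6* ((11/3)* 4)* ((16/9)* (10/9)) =328908800/27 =12181807.41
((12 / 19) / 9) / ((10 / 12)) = 0.08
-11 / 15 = -0.73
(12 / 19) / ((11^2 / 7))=0.04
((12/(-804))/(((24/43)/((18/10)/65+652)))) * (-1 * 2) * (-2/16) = -9112087/2090400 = -4.36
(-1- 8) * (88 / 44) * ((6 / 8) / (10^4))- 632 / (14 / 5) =-31600189 / 140000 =-225.72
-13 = -13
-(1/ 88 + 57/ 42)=-843/ 616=-1.37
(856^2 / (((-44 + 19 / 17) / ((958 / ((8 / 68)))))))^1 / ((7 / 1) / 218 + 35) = -22112476233088 / 5567373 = -3971797.15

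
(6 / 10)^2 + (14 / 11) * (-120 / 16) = -2526 / 275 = -9.19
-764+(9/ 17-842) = -27293/ 17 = -1605.47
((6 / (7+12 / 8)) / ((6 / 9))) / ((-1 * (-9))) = 2 / 17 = 0.12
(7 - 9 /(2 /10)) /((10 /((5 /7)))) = -19 /7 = -2.71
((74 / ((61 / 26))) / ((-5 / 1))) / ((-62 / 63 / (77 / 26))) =179487 / 9455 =18.98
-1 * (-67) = 67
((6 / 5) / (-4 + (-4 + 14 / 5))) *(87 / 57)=-0.35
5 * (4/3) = 20/3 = 6.67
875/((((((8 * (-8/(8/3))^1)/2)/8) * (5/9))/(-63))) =66150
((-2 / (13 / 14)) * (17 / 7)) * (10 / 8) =-85 / 13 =-6.54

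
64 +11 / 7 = 459 / 7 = 65.57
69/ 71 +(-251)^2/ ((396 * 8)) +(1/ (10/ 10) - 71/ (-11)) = 6368399/ 224928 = 28.31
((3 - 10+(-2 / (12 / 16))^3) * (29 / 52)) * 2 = -20329 / 702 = -28.96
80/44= 20/11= 1.82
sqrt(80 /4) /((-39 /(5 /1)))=-10 *sqrt(5) /39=-0.57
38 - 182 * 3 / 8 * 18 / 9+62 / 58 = -5651 / 58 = -97.43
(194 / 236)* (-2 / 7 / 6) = -97 / 2478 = -0.04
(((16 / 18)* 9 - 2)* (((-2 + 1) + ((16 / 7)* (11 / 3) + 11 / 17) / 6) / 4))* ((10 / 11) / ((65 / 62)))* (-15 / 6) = -167555 / 102102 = -1.64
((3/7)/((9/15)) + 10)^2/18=625/98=6.38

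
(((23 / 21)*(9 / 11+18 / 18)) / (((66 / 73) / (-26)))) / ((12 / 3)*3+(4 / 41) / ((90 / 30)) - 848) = 4474535 / 65318946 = 0.07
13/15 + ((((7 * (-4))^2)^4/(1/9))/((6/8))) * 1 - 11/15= 68004359700482/15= 4533623980032.13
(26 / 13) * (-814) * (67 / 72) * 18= -27269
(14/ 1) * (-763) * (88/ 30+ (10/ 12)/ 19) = -9063677/ 285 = -31802.38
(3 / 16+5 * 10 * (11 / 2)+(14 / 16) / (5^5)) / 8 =13759389 / 400000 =34.40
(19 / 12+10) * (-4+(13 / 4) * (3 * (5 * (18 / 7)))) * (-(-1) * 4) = 236161 / 42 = 5622.88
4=4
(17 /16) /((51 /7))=7 /48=0.15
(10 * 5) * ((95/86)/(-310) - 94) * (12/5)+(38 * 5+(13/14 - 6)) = -207064203/18662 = -11095.50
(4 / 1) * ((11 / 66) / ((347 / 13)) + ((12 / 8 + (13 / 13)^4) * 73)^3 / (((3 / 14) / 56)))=6614456051026 / 1041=6353944333.36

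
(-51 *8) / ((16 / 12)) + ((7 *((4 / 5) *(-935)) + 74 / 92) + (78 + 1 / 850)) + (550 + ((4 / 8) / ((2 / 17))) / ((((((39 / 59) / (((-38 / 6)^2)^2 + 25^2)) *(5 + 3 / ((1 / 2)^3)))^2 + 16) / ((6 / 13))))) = -1138510958460442951171666 / 231730979363179103275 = -4913.07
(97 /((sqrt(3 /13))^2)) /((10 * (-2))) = -21.02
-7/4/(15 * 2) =-7/120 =-0.06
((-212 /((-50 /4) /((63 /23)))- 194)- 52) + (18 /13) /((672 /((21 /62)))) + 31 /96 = -199.22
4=4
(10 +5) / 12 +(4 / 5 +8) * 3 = 27.65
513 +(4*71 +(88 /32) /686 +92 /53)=116162335 /145432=798.74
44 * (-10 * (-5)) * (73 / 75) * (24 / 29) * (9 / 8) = 57816 / 29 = 1993.66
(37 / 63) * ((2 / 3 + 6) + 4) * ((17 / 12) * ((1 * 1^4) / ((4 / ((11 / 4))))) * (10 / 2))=34595 / 1134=30.51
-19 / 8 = -2.38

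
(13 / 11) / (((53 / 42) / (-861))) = -470106 / 583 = -806.36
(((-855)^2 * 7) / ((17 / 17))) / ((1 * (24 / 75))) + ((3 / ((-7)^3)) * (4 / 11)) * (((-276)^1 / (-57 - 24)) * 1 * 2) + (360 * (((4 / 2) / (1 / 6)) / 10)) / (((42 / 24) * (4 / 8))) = 4344231901435 / 271656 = 15991665.57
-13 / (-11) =13 / 11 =1.18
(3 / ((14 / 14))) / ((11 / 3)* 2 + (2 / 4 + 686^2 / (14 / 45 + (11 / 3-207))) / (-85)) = 1747260 / 20150269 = 0.09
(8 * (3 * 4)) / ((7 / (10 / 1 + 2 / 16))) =972 / 7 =138.86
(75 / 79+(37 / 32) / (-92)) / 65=217877 / 15117440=0.01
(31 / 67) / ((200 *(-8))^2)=31 / 171520000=0.00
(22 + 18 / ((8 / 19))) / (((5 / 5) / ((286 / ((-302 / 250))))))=-4629625 / 302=-15329.88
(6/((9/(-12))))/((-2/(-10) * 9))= -40/9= -4.44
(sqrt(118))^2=118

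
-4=-4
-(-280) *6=1680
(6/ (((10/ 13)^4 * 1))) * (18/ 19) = 771147/ 47500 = 16.23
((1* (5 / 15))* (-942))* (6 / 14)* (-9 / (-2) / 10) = -4239 / 70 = -60.56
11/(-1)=-11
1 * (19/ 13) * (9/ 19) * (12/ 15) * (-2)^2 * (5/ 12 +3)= 7.57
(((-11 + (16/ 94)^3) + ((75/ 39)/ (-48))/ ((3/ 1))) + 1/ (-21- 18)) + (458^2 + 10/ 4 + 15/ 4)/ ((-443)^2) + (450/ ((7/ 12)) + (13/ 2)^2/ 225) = 1694649101981491069/ 2224967464028400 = 761.65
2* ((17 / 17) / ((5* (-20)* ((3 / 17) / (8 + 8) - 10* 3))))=136 / 203925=0.00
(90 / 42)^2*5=1125 / 49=22.96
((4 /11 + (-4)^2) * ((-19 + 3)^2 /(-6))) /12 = -640 /11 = -58.18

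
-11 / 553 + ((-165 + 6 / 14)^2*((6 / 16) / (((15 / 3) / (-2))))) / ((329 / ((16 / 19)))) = -1260501227 / 120988105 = -10.42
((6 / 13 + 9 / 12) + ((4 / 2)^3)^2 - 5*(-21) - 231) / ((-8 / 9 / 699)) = 19885851 / 416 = 47802.53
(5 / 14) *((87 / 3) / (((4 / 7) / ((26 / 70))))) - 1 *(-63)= 3905 / 56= 69.73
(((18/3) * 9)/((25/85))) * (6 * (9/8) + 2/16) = 5049/4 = 1262.25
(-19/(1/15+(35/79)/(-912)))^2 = 5205333510400/63154809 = 82421.81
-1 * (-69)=69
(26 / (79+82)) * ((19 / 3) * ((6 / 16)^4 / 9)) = 0.00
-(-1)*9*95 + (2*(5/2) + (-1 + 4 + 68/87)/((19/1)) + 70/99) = 46961567/54549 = 860.91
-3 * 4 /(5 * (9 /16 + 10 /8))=-192 /145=-1.32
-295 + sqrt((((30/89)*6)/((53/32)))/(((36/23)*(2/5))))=-295 + 20*sqrt(108491)/4717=-293.60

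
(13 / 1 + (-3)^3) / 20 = -7 / 10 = -0.70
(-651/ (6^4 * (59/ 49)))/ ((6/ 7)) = -0.49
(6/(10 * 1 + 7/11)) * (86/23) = 1892/897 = 2.11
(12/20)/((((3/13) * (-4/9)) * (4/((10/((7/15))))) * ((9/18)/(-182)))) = 22815/2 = 11407.50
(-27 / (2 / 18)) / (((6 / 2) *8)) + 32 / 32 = -73 / 8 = -9.12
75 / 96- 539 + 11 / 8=-17179 / 32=-536.84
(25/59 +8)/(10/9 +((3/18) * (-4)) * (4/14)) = 31311/3422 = 9.15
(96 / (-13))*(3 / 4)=-72 / 13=-5.54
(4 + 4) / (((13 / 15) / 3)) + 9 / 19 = 6957 / 247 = 28.17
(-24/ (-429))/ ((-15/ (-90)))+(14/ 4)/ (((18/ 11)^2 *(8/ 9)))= 148769/ 82368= 1.81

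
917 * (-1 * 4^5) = -939008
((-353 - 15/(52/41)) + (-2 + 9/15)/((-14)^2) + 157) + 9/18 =-94337/455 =-207.33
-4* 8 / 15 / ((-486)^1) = 16 / 3645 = 0.00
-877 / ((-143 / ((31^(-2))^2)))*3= 2631 / 132063503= 0.00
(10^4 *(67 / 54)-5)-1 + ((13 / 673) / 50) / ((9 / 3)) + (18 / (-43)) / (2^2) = 242244880328 / 19533825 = 12401.30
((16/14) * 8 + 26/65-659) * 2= -45462/35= -1298.91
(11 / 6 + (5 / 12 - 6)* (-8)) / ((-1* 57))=-31 / 38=-0.82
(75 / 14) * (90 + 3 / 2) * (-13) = -6372.32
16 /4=4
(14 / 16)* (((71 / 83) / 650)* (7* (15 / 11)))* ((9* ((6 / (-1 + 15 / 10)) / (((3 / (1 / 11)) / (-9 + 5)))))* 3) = -281799 / 652795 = -0.43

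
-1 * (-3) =3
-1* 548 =-548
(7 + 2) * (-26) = -234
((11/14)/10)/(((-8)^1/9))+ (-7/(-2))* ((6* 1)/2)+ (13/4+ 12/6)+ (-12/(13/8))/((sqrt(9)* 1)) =192193/14560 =13.20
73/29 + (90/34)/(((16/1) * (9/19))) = 22611/7888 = 2.87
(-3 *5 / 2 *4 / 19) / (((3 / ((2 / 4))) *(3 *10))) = -1 / 114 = -0.01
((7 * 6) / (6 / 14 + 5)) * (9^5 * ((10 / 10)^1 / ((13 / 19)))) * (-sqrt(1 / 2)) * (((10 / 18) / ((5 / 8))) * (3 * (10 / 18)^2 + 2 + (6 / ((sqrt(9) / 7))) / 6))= -20289528 * sqrt(2) / 13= -2207209.67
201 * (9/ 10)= 1809/ 10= 180.90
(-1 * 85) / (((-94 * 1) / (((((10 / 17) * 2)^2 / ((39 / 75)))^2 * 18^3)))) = 1458000000000 / 39023959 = 37361.66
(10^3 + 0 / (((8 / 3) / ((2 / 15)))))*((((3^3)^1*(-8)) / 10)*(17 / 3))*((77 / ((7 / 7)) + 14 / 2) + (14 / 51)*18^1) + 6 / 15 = -54431998 / 5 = -10886399.60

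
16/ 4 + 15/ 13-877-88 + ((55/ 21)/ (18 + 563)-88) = -166201307/ 158613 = -1047.84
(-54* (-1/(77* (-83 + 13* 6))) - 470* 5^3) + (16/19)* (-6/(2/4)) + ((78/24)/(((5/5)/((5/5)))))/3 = -5157879257/87780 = -58759.16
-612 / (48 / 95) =-4845 / 4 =-1211.25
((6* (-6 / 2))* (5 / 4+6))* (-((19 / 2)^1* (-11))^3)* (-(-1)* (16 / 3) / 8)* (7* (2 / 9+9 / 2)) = -157526571895 / 48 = -3281803581.15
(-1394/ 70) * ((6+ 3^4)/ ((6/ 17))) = -343621/ 70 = -4908.87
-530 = -530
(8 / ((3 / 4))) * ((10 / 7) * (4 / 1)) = 60.95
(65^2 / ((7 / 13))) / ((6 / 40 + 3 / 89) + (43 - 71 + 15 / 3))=-97766500 / 284291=-343.90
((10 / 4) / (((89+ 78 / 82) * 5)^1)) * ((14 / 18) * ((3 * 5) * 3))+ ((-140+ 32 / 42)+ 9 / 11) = -235516115 / 1703856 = -138.23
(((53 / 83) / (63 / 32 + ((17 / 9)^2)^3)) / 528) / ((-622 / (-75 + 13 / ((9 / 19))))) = 446489172 / 228824834113513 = 0.00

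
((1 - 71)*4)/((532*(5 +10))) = -2/57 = -0.04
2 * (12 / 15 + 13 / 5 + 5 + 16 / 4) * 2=248 / 5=49.60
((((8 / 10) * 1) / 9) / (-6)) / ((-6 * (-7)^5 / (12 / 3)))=-4 / 6806835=-0.00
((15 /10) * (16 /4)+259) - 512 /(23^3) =3223743 /12167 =264.96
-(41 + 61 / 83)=-41.73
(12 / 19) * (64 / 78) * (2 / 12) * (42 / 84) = 32 / 741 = 0.04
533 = 533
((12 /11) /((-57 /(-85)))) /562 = 170 /58729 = 0.00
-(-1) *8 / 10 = 0.80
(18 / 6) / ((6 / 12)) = 6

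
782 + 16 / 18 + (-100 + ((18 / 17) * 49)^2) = 8777510 / 2601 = 3374.67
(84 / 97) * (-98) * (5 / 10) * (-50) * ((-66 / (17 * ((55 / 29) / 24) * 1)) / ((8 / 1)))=-21485520 / 1649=-13029.42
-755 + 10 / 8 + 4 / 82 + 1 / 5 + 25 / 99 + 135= -618.25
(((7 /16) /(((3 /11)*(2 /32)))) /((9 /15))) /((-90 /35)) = -2695 /162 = -16.64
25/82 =0.30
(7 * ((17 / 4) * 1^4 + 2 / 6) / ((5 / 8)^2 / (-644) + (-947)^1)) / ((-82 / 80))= 0.03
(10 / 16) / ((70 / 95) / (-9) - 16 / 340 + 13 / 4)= 72675 / 362918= 0.20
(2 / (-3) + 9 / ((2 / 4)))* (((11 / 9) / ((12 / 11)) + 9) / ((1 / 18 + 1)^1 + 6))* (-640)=-18187520 / 1143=-15912.09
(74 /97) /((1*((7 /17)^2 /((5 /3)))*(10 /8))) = 85544 /14259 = 6.00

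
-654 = -654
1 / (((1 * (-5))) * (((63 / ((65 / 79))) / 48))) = -0.13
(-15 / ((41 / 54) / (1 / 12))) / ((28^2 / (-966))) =9315 / 4592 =2.03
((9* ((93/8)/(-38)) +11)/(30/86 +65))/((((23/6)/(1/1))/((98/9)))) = 229663/640680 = 0.36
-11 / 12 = -0.92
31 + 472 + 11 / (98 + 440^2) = 97430105 / 193698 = 503.00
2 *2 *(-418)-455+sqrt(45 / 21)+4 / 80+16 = -42219 / 20+sqrt(105) / 7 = -2109.49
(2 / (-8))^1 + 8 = 31 / 4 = 7.75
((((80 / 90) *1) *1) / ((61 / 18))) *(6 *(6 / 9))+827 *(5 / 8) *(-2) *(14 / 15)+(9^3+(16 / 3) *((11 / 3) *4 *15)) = 114503 / 122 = 938.55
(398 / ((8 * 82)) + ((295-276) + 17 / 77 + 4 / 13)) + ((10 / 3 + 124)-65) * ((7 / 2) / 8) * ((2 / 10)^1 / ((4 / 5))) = 212385301 / 7879872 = 26.95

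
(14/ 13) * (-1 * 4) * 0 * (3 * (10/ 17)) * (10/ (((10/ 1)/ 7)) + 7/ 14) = 0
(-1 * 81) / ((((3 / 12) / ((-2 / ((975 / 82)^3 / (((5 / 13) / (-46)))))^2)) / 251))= -305222698109696 / 37926698854306640625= -0.00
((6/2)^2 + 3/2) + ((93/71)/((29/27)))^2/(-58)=1287769404/122944949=10.47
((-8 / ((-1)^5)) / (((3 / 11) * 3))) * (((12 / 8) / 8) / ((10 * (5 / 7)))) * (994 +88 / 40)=383537 / 1500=255.69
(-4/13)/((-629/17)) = 4/481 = 0.01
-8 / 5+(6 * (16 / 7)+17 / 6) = 3139 / 210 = 14.95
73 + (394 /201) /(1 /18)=7255 /67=108.28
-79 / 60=-1.32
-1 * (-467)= 467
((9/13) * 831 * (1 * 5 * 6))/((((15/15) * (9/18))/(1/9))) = 49860/13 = 3835.38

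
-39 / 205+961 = 196966 / 205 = 960.81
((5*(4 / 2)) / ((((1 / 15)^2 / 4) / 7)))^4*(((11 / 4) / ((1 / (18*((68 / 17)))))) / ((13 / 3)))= 9357258834000000000000 / 13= 719789141076923076923.08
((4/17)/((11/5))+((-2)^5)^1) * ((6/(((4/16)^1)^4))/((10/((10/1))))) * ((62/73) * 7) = -3975745536/13651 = -291242.07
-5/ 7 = -0.71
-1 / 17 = -0.06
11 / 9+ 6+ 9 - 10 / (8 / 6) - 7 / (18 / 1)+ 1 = 28 / 3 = 9.33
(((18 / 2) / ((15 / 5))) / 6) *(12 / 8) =3 / 4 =0.75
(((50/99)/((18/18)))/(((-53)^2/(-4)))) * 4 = -800/278091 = -0.00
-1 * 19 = -19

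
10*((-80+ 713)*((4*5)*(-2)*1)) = -253200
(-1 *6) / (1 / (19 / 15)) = -38 / 5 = -7.60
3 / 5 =0.60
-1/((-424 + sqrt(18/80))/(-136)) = -2306560/7191031 -816*sqrt(10)/7191031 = -0.32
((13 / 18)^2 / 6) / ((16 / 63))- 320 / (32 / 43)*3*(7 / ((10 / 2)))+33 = -6126305 / 3456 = -1772.66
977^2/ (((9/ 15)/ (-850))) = -4056748250/ 3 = -1352249416.67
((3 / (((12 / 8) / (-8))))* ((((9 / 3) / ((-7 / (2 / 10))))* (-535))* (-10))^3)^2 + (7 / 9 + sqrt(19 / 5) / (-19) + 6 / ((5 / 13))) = 2380575280567346751.05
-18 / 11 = -1.64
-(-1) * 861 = 861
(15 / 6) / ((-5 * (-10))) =1 / 20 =0.05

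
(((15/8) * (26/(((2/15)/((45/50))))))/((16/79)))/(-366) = -138645/31232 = -4.44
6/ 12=1/ 2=0.50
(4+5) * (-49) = -441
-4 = -4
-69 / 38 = -1.82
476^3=107850176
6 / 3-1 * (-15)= 17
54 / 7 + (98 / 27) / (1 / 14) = 11062 / 189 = 58.53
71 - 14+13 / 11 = 640 / 11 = 58.18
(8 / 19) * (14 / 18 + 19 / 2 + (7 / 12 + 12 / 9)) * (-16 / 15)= -14048 / 2565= -5.48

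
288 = 288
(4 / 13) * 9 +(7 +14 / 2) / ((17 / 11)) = 2614 / 221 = 11.83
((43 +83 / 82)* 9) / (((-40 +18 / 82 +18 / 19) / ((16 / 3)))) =-1645704 / 30251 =-54.40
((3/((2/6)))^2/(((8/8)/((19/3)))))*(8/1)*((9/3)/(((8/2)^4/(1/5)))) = 1539/160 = 9.62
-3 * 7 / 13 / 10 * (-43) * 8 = 3612 / 65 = 55.57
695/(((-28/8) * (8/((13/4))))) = -9035/112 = -80.67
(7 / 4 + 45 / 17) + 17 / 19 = 6837 / 1292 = 5.29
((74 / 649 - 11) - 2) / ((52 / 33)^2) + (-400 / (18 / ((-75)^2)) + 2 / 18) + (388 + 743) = -177861374953 / 1435824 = -123874.08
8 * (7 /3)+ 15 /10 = 121 /6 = 20.17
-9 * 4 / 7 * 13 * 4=-1872 / 7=-267.43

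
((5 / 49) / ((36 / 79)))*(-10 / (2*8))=-1975 / 14112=-0.14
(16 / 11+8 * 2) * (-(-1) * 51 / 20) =2448 / 55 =44.51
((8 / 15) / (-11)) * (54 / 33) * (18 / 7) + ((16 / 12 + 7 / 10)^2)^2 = 11587459327 / 686070000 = 16.89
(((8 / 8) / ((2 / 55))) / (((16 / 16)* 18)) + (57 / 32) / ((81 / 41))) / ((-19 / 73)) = -153227 / 16416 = -9.33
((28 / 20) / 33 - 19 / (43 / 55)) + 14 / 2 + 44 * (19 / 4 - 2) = 736036 / 7095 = 103.74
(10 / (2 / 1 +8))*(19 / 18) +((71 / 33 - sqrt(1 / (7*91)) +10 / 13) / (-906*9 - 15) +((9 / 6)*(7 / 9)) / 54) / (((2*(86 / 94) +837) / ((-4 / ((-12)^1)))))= 47*sqrt(13) / 87923151225 +23685609787 / 22438819260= 1.06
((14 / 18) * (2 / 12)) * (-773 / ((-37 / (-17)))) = -91987 / 1998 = -46.04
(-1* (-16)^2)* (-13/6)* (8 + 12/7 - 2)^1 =29952/7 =4278.86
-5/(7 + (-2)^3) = 5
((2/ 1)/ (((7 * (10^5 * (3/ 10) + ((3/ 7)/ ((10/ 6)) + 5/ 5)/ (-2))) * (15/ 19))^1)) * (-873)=-291/ 27631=-0.01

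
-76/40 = -19/10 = -1.90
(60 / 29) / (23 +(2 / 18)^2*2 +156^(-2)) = 13141440 / 146246101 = 0.09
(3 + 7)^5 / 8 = 12500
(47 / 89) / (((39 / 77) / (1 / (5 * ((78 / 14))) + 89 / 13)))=4856698 / 676845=7.18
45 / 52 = 0.87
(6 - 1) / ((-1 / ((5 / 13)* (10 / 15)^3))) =-200 / 351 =-0.57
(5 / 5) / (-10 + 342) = 0.00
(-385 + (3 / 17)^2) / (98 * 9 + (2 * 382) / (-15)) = -834420 / 1801337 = -0.46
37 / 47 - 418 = -19609 / 47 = -417.21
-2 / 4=-1 / 2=-0.50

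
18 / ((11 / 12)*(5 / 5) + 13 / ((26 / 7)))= 216 / 53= 4.08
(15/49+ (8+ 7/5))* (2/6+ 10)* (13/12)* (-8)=-1916668/2205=-869.24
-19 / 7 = -2.71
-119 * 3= -357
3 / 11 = 0.27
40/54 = 0.74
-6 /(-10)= 3 /5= 0.60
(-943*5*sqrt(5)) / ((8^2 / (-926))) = 2183045*sqrt(5) / 32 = 152544.91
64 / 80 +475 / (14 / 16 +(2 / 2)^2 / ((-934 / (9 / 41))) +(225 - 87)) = 448882124 / 106361405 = 4.22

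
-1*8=-8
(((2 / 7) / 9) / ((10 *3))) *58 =58 / 945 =0.06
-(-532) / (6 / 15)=1330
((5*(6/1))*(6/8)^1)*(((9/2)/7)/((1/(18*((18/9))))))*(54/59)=196830/413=476.59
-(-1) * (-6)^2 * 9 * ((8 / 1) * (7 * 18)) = 326592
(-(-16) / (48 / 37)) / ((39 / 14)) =518 / 117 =4.43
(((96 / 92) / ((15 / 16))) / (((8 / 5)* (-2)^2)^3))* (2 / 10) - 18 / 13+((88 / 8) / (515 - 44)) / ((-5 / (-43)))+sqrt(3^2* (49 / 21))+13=sqrt(21)+2130160627 / 180261120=16.40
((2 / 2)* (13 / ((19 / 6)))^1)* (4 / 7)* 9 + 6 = 3606 / 133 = 27.11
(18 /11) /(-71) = -18 /781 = -0.02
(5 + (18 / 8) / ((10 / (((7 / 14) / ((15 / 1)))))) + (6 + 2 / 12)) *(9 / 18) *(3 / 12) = 13409 / 9600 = 1.40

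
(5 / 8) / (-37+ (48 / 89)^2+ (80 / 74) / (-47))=-0.02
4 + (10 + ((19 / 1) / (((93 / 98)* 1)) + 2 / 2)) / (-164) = 58123 / 15252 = 3.81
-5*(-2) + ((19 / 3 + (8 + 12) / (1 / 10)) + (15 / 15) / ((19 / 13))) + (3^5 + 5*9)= 28786 / 57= 505.02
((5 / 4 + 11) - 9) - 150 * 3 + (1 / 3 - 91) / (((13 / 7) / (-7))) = -16381 / 156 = -105.01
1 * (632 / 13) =632 / 13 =48.62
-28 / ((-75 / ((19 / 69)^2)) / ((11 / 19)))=5852 / 357075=0.02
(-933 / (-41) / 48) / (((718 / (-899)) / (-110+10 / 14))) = 213885585 / 3297056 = 64.87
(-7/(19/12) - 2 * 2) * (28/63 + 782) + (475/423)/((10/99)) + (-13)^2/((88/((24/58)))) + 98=-16611121034/2563803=-6479.09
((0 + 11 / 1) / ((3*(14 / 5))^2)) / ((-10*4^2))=-55 / 56448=-0.00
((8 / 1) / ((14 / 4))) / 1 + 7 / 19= 353 / 133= 2.65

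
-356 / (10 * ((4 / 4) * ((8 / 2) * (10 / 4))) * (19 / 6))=-534 / 475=-1.12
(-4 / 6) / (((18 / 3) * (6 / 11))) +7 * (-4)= -1523 / 54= -28.20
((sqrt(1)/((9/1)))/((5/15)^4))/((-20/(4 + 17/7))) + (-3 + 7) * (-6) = -753/28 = -26.89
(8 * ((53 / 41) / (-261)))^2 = 179776 / 114511401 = 0.00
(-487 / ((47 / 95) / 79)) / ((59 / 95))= -347218825 / 2773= -125214.15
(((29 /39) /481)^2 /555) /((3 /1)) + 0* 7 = 841 /585913634865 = 0.00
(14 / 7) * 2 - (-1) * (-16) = -12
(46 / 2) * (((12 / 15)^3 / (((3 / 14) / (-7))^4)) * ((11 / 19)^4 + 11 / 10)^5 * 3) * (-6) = -9282265092853035598170068460821591548608 / 14683583381853889919279531640625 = -632152578.25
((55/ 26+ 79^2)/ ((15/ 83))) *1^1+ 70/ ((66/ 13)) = 148258223/ 4290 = 34559.03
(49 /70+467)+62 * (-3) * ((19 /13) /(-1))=96141 /130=739.55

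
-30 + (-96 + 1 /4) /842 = -101423 /3368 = -30.11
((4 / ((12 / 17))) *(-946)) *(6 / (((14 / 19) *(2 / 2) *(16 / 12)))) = -458337 / 14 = -32738.36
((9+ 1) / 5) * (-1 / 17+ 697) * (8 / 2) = 94784 / 17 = 5575.53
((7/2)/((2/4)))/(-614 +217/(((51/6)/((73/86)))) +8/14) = -35819/3028027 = -0.01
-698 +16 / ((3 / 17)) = -1822 / 3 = -607.33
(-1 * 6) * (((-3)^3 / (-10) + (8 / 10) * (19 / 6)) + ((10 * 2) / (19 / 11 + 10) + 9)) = -20561 / 215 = -95.63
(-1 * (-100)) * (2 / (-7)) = -200 / 7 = -28.57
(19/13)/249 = 19/3237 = 0.01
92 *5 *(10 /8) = 575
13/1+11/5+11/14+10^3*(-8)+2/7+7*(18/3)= -555921/70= -7941.73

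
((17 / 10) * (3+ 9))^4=108243216 / 625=173189.15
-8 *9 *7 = -504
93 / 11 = 8.45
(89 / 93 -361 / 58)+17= 63287 / 5394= 11.73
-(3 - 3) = 0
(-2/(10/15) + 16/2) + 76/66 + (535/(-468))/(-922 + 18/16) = 58336309/9481329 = 6.15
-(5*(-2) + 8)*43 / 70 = 1.23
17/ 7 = 2.43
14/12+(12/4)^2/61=481/366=1.31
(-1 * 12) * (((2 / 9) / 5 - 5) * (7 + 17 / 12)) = 22523 / 45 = 500.51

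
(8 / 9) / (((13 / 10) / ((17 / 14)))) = 680 / 819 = 0.83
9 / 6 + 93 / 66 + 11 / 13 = 537 / 143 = 3.76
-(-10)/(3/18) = 60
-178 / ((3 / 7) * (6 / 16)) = -9968 / 9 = -1107.56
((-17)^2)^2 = 83521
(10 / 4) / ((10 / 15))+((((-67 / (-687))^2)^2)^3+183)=8256603826920246997208048300056723951 / 44212068684981067021860400367486724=186.75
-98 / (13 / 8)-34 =-1226 / 13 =-94.31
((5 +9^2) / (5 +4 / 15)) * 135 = 174150 / 79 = 2204.43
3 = 3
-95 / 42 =-2.26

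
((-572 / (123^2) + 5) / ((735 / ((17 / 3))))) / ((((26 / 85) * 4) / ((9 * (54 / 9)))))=21696097 / 12849564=1.69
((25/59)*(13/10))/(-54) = -65/6372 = -0.01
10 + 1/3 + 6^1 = 49/3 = 16.33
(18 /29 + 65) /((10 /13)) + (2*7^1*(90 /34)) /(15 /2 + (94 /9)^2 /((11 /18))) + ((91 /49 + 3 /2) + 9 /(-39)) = 56324574297 /635484395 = 88.63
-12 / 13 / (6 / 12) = -1.85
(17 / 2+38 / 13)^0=1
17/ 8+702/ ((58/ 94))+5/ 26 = 1140.04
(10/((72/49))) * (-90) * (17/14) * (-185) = 550375/4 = 137593.75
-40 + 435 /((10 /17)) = 1399 /2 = 699.50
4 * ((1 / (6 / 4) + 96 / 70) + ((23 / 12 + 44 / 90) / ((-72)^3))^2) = 8.15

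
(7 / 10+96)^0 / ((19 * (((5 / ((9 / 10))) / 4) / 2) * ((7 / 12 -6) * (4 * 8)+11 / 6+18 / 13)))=-936 / 2100925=-0.00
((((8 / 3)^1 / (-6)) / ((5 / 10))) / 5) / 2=-4 / 45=-0.09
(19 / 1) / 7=19 / 7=2.71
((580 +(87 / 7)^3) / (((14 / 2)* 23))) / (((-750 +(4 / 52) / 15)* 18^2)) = -55733795 / 872241320916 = -0.00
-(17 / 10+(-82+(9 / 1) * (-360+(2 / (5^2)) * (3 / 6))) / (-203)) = -26191 / 1450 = -18.06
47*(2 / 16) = 47 / 8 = 5.88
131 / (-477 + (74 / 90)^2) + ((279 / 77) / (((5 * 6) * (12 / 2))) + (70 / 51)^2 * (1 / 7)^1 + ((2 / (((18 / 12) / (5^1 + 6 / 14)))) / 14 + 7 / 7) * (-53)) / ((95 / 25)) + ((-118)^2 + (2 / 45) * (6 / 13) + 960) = 6205262692694124727 / 417506778123435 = 14862.66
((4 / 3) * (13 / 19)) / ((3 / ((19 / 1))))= 5.78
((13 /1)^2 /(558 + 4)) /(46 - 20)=13 /1124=0.01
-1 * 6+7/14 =-11/2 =-5.50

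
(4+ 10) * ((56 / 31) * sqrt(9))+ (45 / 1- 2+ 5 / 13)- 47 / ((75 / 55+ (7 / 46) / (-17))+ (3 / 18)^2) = 237249504 / 2782715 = 85.26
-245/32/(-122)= 245/3904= 0.06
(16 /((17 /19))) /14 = 152 /119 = 1.28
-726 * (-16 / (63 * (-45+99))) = 1936 / 567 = 3.41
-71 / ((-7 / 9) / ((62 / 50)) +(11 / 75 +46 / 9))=-165075 / 10766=-15.33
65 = 65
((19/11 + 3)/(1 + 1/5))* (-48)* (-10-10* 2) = 62400/11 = 5672.73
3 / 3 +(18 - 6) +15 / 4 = 67 / 4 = 16.75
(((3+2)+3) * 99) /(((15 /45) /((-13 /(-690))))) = 5148 /115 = 44.77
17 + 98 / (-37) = 531 / 37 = 14.35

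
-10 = -10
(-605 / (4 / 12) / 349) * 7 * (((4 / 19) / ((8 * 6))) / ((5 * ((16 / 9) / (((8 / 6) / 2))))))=-2541 / 212192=-0.01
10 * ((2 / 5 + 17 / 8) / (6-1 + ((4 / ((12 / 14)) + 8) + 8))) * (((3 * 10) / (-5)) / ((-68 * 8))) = 909 / 83776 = 0.01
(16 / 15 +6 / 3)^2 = 2116 / 225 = 9.40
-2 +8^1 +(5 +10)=21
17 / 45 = 0.38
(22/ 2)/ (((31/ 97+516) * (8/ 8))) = 97/ 4553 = 0.02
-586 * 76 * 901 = -40126936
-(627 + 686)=-1313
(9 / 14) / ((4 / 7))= 9 / 8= 1.12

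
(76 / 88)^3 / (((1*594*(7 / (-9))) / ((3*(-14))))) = 6859 / 117128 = 0.06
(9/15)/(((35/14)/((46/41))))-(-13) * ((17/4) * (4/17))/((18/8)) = 55784/9225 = 6.05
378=378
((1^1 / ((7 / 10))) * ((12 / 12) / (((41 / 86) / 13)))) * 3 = 33540 / 287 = 116.86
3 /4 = 0.75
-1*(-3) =3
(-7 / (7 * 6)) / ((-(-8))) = -1 / 48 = -0.02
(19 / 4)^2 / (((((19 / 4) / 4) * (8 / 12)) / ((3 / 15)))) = 57 / 10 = 5.70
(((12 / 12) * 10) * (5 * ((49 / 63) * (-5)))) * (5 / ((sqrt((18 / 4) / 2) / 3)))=-17500 / 9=-1944.44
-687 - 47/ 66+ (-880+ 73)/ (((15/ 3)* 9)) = -77621/ 110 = -705.65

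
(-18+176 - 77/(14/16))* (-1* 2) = -140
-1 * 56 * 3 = -168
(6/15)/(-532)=-1/1330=-0.00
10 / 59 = 0.17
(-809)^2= 654481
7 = 7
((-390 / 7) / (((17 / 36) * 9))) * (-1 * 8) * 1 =12480 / 119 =104.87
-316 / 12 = -79 / 3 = -26.33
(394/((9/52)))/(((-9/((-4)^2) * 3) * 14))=-163904/1701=-96.36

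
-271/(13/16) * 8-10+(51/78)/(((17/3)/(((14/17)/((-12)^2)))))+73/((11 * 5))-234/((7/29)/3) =-22810671017/4084080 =-5585.27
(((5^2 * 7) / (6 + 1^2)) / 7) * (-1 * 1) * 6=-150 / 7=-21.43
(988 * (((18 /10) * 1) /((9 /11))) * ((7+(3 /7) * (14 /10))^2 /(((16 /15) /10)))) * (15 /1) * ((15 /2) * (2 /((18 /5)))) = 73562775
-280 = -280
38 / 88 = 19 / 44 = 0.43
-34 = -34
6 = 6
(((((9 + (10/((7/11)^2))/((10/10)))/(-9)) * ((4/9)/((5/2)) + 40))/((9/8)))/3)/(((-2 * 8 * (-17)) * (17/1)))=-1492504/154850535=-0.01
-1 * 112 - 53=-165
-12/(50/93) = -558/25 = -22.32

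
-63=-63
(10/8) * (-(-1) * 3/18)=5/24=0.21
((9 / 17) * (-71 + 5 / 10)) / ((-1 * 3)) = 423 / 34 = 12.44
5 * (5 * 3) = 75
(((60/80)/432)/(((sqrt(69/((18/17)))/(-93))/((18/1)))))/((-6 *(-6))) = -31 *sqrt(2346)/150144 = -0.01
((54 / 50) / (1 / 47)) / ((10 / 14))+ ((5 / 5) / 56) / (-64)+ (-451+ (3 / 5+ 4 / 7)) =-169686653 / 448000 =-378.76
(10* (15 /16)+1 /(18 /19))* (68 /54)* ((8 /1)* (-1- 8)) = -25534 /27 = -945.70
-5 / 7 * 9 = -45 / 7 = -6.43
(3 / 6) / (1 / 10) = 5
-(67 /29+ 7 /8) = -3.19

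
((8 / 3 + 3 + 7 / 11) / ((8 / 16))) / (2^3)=52 / 33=1.58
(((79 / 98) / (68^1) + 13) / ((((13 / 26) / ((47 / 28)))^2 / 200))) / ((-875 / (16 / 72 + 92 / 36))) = -957722995 / 10285884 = -93.11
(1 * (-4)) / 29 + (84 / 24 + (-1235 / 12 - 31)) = -45433 / 348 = -130.55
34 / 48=17 / 24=0.71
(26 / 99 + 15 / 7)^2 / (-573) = -2778889 / 275182677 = -0.01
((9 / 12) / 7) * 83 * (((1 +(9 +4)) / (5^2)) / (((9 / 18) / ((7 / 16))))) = 1743 / 400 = 4.36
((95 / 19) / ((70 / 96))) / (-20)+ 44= 1528 / 35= 43.66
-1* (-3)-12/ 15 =11/ 5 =2.20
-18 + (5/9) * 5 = -137/9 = -15.22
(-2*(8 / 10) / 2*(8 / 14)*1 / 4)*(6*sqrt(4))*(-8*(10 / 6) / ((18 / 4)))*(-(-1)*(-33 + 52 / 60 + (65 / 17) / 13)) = -2078464 / 16065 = -129.38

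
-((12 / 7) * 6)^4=-26873856 / 2401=-11192.78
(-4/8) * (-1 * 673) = 673/2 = 336.50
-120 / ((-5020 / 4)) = 24 / 251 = 0.10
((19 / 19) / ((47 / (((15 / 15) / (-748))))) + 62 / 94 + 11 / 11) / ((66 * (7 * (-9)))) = -58343 / 146178648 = -0.00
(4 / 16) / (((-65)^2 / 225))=9 / 676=0.01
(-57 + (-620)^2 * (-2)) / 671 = -1145.84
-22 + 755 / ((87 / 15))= 3137 / 29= 108.17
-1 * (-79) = 79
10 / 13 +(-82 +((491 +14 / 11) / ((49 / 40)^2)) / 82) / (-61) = 1758542276 / 858700843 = 2.05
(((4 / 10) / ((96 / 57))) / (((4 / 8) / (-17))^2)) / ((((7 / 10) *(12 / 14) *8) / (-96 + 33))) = -3603.47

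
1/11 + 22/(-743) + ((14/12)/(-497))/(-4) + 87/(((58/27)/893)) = 503684184745/13926792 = 36166.56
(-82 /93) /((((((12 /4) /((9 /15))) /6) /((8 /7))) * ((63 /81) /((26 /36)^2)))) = -55432 /68355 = -0.81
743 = 743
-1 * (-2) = 2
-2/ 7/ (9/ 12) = -8/ 21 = -0.38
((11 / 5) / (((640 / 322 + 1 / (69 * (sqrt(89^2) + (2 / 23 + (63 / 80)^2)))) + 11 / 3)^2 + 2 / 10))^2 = 200222393984064218303631999565914206061801 / 42818520829243683708268276725100718345877796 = 0.00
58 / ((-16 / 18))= -65.25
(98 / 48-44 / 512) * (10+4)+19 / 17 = 93017 / 3264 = 28.50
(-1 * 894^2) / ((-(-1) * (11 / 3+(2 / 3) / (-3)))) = -7193124 / 31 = -232036.26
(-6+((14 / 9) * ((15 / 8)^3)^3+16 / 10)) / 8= 148025558117 / 2684354560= 55.14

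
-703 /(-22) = 703 /22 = 31.95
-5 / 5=-1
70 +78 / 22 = 809 / 11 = 73.55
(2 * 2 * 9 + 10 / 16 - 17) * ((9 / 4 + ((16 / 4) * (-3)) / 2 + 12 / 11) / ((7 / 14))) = -18369 / 176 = -104.37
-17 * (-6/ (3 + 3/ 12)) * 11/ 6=748/ 13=57.54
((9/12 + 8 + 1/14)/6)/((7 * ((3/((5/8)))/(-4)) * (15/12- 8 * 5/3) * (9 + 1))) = 247/170520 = 0.00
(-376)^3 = -53157376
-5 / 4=-1.25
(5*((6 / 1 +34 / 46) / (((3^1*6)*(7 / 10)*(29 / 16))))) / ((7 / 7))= 62000 / 42021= 1.48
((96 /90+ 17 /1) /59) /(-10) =-271 /8850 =-0.03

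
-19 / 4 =-4.75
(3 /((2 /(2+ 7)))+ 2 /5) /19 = 139 /190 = 0.73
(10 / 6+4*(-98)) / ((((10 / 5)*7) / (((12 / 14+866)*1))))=-3552814 / 147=-24168.80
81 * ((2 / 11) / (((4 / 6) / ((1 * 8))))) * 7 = 13608 / 11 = 1237.09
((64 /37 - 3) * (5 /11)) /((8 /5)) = -1175 /3256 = -0.36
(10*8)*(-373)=-29840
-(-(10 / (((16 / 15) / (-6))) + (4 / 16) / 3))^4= -12897917761 / 1296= -9952097.04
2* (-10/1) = -20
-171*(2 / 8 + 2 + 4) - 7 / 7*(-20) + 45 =-4015 / 4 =-1003.75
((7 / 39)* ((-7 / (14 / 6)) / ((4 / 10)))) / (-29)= 35 / 754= 0.05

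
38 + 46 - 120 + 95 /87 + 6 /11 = -32885 /957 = -34.36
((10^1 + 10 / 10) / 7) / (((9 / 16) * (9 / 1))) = 176 / 567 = 0.31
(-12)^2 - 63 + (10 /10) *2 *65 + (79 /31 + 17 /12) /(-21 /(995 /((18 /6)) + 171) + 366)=211.01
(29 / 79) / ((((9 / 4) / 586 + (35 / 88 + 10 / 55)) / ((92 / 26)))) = 747736 / 335829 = 2.23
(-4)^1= -4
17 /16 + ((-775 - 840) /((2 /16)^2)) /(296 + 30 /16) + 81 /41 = -537683961 /1563248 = -343.95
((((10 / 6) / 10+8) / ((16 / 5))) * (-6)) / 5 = -49 / 16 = -3.06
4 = 4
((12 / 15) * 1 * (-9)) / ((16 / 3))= -27 / 20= -1.35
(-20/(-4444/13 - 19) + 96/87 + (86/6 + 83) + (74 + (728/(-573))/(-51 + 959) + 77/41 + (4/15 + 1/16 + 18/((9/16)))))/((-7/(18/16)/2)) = -35989460086018071/541694630048320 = -66.44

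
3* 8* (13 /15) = 104 /5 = 20.80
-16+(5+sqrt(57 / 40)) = -11+sqrt(570) / 20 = -9.81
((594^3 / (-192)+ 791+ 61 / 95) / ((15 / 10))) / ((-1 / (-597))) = -164971795403 / 380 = -434136303.69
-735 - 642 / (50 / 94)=-48549 / 25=-1941.96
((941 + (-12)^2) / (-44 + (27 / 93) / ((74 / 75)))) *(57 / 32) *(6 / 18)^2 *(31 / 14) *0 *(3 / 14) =0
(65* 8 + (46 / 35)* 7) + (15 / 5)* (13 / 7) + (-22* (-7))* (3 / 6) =21412 / 35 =611.77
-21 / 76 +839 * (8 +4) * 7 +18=5357523 / 76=70493.72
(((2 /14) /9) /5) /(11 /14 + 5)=2 /3645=0.00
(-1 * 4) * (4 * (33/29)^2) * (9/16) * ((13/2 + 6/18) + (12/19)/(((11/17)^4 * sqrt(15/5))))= -133947/1682 - 27060804 * sqrt(3)/1933459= -103.88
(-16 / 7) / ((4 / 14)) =-8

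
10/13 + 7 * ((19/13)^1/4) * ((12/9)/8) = 373/312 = 1.20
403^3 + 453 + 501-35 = 65451746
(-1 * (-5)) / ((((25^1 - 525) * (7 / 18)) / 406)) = -261 / 25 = -10.44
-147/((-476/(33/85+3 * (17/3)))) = 15519/2890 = 5.37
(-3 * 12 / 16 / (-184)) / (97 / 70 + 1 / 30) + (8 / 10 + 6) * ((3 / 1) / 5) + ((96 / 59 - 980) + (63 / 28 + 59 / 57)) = -8952613183261 / 9220000800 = -971.00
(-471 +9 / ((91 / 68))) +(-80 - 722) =-115231 / 91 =-1266.27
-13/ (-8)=13/ 8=1.62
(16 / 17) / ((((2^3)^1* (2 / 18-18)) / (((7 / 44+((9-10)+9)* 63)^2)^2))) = -311333308051331727 / 732752768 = -424881790.49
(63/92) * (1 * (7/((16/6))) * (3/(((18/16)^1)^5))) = 50176/16767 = 2.99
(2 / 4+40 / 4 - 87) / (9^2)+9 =145 / 18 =8.06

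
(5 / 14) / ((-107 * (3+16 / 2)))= -5 / 16478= -0.00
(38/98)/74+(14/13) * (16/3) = 812965/141414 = 5.75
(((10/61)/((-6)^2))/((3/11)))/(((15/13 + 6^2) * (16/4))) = 715/6364008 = 0.00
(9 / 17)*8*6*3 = 1296 / 17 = 76.24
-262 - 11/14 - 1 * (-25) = -3329/14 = -237.79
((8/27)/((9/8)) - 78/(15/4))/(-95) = 24952/115425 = 0.22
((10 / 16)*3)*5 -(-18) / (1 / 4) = 651 / 8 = 81.38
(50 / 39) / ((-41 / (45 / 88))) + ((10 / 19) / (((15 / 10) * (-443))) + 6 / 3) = 1174434739 / 592186452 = 1.98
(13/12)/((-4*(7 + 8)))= -13/720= -0.02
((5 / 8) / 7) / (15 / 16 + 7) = 10 / 889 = 0.01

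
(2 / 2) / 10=1 / 10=0.10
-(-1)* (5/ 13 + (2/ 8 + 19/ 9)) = 2.75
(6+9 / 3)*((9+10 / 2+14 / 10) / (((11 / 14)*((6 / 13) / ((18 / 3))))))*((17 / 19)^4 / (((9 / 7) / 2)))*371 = 552671486276 / 651605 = 848169.50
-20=-20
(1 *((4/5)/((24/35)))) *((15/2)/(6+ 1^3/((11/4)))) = 11/8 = 1.38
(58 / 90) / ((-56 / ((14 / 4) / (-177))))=29 / 127440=0.00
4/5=0.80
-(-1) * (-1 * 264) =-264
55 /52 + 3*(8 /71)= 5153 /3692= 1.40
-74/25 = -2.96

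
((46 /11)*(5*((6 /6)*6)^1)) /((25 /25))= 1380 /11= 125.45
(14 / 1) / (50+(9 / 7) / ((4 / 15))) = 392 / 1535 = 0.26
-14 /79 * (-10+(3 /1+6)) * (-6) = -84 /79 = -1.06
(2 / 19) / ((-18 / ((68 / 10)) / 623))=-21182 / 855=-24.77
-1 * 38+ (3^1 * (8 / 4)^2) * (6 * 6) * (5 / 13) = 1666 / 13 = 128.15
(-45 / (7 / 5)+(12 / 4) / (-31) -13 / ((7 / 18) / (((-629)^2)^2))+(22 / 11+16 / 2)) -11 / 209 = -21574151988316617 / 4123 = -5232634486615.72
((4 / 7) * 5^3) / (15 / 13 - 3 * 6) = -6500 / 1533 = -4.24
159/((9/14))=247.33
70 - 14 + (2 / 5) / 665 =186202 / 3325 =56.00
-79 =-79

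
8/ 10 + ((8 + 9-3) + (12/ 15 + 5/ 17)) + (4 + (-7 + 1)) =1181/ 85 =13.89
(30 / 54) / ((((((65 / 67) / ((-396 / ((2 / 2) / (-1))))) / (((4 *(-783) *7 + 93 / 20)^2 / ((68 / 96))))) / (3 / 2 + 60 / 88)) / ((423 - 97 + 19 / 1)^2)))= 8827765952141952432 / 221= 39944642317384400.14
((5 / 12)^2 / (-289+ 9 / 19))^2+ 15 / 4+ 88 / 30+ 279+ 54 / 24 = 897149865732797 / 3115824952320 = 287.93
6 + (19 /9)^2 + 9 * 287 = 2593.46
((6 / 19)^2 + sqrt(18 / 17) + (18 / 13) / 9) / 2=595 / 4693 + 3*sqrt(34) / 34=0.64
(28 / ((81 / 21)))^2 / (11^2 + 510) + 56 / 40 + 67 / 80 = 2.32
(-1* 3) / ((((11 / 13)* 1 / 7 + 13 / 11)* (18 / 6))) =-1001 / 1304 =-0.77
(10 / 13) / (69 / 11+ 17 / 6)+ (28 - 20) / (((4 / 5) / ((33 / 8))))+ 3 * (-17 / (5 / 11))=-11073447 / 156260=-70.87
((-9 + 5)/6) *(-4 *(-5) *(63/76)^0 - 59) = 26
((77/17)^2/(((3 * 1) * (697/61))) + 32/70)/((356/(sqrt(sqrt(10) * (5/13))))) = 22327199 * sqrt(13) * 2^(1/4) * 5^(3/4)/97884352020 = 0.00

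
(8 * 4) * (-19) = -608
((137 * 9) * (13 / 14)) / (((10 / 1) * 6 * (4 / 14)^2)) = 233.76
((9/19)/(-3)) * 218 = -654/19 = -34.42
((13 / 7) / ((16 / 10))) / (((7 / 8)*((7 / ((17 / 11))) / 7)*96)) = 1105 / 51744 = 0.02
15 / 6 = 2.50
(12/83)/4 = 3/83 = 0.04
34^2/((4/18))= 5202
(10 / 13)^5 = 100000 / 371293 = 0.27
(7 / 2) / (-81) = -7 / 162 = -0.04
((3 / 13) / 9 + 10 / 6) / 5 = 0.34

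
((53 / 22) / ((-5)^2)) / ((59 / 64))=1696 / 16225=0.10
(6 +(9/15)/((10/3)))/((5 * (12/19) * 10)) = 0.20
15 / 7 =2.14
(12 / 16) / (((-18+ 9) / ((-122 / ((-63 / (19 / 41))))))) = -1159 / 15498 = -0.07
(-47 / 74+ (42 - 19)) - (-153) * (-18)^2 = 3669983 / 74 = 49594.36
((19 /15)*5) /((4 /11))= 209 /12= 17.42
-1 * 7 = -7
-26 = -26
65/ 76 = 0.86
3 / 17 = 0.18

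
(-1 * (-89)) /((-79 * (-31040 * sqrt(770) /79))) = 89 * sqrt(770) /23900800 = 0.00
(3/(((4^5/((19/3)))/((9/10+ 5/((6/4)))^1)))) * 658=793877/15360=51.68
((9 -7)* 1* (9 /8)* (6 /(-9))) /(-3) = 1 /2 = 0.50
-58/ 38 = -29/ 19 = -1.53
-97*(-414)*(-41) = -1646478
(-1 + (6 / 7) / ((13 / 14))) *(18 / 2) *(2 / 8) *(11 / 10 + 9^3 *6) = -393759 / 520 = -757.23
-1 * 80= -80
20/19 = 1.05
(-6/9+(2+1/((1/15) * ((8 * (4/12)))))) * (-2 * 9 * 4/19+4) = 167/114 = 1.46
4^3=64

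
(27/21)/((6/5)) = 15/14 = 1.07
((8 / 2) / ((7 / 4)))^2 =256 / 49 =5.22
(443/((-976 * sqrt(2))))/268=-0.00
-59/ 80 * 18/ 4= -531/ 160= -3.32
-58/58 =-1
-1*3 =-3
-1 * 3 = -3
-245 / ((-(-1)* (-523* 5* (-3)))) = -49 / 1569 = -0.03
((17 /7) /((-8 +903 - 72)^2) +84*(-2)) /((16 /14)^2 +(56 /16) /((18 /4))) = -50181949881 /622465351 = -80.62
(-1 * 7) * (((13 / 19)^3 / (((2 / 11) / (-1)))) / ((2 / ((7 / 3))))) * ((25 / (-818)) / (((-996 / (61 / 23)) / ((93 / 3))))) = 55982251325 / 1542348541152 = 0.04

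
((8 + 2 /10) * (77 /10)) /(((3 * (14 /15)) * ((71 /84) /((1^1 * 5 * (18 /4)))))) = 85239 /142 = 600.27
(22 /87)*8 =176 /87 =2.02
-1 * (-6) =6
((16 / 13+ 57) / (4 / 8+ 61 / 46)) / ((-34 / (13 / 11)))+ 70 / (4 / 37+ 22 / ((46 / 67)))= 459343189 / 429786588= 1.07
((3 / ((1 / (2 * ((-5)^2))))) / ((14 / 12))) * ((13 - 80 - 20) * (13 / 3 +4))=-652500 / 7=-93214.29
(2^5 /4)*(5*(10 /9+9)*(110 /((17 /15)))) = 2002000 /51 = 39254.90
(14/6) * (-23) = -53.67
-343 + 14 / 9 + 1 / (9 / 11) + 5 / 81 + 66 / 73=-2006023 / 5913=-339.26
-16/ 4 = -4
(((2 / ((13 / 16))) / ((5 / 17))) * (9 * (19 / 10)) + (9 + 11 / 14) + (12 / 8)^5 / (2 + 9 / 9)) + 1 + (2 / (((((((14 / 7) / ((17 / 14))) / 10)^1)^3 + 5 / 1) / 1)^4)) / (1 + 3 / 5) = 78158223686543063870326101254471 / 499628096118829565088577157600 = 156.43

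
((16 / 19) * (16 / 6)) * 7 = 896 / 57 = 15.72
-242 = -242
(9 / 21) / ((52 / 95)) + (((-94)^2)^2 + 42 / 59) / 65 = 9921524111 / 8260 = 1201153.04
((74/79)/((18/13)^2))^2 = 39100009/163788804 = 0.24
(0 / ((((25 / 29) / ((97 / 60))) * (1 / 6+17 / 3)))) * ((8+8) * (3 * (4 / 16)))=0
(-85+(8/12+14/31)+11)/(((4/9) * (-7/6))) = 140.56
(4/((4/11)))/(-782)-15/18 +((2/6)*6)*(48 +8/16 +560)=1216.15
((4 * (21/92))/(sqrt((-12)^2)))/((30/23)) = 7/120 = 0.06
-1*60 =-60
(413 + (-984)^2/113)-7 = 1014134/113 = 8974.64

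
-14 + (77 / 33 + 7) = -14 / 3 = -4.67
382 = 382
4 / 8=0.50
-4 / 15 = -0.27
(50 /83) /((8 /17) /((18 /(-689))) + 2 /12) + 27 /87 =3635667 /13144627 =0.28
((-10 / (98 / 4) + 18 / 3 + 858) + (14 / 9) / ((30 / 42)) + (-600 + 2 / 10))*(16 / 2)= 4691704 / 2205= 2127.76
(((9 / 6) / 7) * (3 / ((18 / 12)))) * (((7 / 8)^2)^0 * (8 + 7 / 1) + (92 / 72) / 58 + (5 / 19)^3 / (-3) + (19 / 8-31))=-5.83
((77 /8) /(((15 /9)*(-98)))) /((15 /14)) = -11 /200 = -0.06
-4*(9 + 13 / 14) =-278 / 7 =-39.71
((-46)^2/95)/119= 2116/11305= 0.19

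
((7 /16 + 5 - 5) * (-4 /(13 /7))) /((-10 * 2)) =49 /1040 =0.05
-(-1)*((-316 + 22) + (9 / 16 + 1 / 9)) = -293.33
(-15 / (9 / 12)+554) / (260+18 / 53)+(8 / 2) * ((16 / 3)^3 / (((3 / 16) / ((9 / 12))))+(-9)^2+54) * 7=3869424065 / 186273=20772.87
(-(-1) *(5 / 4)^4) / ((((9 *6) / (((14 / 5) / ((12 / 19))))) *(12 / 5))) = 83125 / 995328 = 0.08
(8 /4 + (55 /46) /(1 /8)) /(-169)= -266 /3887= -0.07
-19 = -19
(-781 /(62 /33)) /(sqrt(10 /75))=-25773 * sqrt(30) /124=-1138.42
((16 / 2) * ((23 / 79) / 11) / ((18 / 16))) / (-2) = -736 / 7821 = -0.09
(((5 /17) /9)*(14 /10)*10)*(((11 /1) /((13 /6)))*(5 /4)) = 1925 /663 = 2.90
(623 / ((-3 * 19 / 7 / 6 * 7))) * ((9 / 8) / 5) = -5607 / 380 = -14.76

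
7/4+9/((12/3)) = 4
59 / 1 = 59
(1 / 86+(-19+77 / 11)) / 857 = -0.01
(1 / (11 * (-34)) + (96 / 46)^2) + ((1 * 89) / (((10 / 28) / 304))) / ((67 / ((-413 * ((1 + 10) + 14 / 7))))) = -402357399657471 / 66278410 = -6070715.93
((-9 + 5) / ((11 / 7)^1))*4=-112 / 11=-10.18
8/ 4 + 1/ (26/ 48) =50/ 13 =3.85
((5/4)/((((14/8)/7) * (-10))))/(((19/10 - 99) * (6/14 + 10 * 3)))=35/206823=0.00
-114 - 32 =-146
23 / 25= 0.92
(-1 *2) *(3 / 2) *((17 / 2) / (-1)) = 51 / 2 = 25.50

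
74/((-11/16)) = -1184/11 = -107.64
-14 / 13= -1.08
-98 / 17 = -5.76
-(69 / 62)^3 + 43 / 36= -394555 / 2144952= -0.18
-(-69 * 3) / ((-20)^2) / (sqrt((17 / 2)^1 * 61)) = 207 * sqrt(2074) / 414800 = 0.02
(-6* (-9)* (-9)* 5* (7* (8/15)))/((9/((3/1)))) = -3024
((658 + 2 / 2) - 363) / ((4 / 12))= 888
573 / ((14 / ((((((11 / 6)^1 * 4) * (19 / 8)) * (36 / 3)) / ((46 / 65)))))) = 7784205 / 644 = 12087.27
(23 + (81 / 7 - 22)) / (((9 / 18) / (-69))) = -12144 / 7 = -1734.86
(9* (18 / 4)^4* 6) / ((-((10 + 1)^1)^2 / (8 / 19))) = -177147 / 2299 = -77.05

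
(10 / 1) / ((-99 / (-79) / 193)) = 152470 / 99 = 1540.10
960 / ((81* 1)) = 320 / 27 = 11.85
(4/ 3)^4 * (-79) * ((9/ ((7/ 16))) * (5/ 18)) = -1426.74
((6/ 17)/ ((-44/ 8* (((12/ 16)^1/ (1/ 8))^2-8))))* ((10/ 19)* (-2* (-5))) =-300/ 24871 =-0.01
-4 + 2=-2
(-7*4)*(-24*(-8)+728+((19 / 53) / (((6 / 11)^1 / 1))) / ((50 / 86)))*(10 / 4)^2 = -161197.83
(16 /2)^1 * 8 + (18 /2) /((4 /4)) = 73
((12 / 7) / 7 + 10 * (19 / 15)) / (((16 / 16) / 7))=1898 / 21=90.38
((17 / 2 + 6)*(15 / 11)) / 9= 145 / 66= 2.20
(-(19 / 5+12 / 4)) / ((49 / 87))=-2958 / 245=-12.07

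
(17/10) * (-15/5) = -51/10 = -5.10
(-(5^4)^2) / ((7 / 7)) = -390625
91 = 91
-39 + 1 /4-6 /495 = -25583 /660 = -38.76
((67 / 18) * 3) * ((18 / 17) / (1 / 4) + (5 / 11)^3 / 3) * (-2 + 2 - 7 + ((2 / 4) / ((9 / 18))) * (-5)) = -571.72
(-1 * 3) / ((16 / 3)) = -0.56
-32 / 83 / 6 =-16 / 249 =-0.06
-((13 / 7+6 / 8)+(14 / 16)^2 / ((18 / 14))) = -12913 / 4032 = -3.20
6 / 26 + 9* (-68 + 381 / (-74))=-633099 / 962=-658.11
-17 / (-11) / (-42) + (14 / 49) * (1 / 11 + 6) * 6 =437 / 42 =10.40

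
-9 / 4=-2.25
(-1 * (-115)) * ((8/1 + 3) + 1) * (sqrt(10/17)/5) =276 * sqrt(170)/17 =211.68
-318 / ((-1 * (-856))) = -159 / 428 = -0.37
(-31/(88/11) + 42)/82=0.46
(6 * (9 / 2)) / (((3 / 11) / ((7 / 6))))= 231 / 2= 115.50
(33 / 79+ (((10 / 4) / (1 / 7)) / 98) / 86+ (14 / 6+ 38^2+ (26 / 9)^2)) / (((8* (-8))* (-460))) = 22421314907 / 453634836480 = 0.05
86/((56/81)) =3483/28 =124.39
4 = 4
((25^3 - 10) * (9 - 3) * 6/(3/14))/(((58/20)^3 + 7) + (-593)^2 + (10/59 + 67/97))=7.46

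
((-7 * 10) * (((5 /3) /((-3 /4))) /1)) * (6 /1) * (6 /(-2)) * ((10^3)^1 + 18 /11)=-30850400 /11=-2804581.82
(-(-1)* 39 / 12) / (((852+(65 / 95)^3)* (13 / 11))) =75449 / 23384260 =0.00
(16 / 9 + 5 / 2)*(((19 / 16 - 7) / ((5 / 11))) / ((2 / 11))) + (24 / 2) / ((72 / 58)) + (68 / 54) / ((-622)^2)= -243342585763 / 835669440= -291.19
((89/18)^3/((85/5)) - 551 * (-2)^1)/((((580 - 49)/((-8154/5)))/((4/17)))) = -16604210207/20716965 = -801.48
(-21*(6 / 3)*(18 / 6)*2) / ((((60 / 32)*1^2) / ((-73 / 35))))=7008 / 25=280.32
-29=-29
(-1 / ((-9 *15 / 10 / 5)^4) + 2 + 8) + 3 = 6898733 / 531441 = 12.98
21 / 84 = 1 / 4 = 0.25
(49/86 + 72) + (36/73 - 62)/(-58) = 13405267/182062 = 73.63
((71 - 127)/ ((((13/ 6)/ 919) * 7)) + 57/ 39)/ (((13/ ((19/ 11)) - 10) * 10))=837767/ 6110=137.11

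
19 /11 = 1.73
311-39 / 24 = 2475 / 8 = 309.38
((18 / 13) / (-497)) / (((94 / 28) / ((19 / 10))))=-342 / 216905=-0.00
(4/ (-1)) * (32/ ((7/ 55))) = -7040/ 7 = -1005.71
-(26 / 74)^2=-169 / 1369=-0.12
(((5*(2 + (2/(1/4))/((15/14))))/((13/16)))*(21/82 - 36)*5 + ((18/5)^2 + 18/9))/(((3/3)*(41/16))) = -2216554528/546325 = -4057.21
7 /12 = 0.58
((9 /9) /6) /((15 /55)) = 11 /18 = 0.61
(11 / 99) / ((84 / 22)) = 11 / 378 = 0.03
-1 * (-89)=89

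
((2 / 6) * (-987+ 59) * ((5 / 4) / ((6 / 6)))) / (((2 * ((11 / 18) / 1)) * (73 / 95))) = -330600 / 803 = -411.71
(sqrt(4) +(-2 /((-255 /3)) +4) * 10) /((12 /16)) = 2872 /51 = 56.31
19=19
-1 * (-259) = 259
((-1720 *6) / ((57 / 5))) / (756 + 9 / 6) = -6880 / 5757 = -1.20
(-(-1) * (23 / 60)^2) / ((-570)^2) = 529 / 1169640000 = 0.00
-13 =-13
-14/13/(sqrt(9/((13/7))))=-2 * sqrt(91)/39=-0.49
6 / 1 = 6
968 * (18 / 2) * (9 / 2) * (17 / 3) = 222156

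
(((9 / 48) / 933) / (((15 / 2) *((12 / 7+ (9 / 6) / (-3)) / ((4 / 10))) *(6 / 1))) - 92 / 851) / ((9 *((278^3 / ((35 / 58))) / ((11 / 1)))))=-1465536457 / 394901178984060480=-0.00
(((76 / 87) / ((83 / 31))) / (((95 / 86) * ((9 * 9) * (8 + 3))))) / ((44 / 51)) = 45322 / 117955035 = 0.00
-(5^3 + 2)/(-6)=127/6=21.17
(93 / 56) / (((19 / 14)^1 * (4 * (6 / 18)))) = 279 / 304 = 0.92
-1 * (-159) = 159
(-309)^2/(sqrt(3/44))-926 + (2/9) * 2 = -8330/9 + 63654 * sqrt(33) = 364738.84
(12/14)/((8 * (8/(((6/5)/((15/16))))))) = 0.02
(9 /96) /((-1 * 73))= -3 /2336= -0.00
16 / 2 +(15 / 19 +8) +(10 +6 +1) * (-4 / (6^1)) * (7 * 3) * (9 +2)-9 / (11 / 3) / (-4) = -2600.60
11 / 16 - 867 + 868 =27 / 16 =1.69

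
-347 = -347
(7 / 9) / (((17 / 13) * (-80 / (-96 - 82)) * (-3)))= -8099 / 18360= -0.44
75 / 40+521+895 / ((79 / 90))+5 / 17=1542.79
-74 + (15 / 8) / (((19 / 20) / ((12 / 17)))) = -23452 / 323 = -72.61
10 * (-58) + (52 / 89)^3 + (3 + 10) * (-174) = -2003381290 / 704969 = -2841.80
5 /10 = 1 /2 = 0.50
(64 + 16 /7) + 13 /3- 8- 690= -13175 /21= -627.38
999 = 999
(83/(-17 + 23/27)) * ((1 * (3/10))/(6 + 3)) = -747/4360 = -0.17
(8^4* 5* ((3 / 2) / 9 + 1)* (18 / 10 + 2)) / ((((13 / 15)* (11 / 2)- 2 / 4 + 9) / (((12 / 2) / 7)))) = 5866.13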